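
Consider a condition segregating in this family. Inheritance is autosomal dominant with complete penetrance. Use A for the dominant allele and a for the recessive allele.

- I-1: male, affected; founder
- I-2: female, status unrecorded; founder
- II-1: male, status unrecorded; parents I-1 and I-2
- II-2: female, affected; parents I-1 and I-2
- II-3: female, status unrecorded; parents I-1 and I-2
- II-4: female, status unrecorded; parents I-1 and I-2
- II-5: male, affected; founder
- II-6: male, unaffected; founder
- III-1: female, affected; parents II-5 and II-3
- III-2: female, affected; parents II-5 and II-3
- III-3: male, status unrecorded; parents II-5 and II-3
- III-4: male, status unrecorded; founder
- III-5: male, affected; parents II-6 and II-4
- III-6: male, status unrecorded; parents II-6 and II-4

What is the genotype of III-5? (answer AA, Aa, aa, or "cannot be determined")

From phenotype alone, III-5 is AA or Aa.
III-5 is affected so carries A and received a from II-6 (aa), so III-5 is Aa.

Aa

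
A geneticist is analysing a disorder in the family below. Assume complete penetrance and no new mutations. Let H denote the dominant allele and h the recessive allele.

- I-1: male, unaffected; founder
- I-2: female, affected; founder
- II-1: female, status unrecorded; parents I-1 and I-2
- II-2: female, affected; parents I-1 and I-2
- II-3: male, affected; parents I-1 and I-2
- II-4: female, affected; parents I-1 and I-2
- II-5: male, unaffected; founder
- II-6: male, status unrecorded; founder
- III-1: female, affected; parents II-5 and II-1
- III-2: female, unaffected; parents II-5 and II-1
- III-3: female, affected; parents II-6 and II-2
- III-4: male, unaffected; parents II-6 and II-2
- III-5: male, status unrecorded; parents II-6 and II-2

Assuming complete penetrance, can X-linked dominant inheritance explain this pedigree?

A consistent assignment under X-linked dominant exists: I-1 X^h Y, I-2 X^H X^H, II-1 X^H X^h, II-2 X^H X^h, II-3 X^H Y, II-4 X^H X^h, II-5 X^h Y, II-6 X^H Y, III-1 X^H X^h, III-2 X^h X^h, III-3 X^H X^H, III-4 X^h Y, III-5 X^H Y.
In this assignment every recorded phenotype matches its genotype and every non-founder's genotype is obtainable from its parents' genotypes, so the pedigree is consistent.

Yes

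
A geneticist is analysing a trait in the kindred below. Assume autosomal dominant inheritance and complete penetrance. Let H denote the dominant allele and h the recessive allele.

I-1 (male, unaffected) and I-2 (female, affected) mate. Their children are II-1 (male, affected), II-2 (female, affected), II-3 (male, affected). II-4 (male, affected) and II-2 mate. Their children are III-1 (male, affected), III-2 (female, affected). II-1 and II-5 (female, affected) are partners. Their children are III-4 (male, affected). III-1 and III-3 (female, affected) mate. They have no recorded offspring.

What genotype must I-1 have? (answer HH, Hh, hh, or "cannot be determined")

I-1 is unaffected, so I-1 is hh.

hh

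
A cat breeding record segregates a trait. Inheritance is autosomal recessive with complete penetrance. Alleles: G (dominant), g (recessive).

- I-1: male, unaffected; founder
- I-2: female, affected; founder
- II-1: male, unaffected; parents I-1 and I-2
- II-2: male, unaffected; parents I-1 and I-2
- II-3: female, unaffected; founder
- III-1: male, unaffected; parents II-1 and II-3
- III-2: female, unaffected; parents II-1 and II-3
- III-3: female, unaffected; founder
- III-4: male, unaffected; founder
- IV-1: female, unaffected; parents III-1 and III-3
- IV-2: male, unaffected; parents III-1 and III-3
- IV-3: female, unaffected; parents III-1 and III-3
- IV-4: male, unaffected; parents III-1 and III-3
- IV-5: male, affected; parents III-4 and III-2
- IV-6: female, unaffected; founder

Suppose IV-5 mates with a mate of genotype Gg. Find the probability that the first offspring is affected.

1/2

IV-5 is affected, so IV-5 is gg.
The cross gives 1/2 Gg : 1/2 gg, so P(offspring is affected) = 1/2.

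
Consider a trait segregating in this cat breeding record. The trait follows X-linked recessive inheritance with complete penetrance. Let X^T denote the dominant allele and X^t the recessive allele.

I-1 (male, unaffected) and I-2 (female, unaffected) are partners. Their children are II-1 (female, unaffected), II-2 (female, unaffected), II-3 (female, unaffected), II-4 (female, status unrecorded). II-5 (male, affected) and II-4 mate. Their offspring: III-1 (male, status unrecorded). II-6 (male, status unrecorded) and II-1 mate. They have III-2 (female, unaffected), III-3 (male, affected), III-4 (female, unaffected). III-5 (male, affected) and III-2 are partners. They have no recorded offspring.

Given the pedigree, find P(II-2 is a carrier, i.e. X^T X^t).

1/2

I-1 is unaffected, so I-1 is X^T Y.
I-2 is unaffected so carries T and passed t to II-1 (X^T X^t, whose T came from I-1), so I-2 is X^T X^t.
Their cross gives offspring ratios 1/2 X^T X^T : 1/2 X^T X^t. Conditioning on II-2 being unaffected, P(X^T X^t) = 1/2 / 1 = 1/2.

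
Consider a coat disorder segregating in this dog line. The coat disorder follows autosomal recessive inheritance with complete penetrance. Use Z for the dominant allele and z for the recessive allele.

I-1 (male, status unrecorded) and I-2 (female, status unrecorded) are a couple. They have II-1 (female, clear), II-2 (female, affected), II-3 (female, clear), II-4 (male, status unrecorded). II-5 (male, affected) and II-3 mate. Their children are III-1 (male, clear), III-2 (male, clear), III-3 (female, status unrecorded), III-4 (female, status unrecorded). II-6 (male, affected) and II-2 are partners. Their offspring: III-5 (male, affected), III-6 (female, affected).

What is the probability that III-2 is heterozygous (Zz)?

III-2 is clear so carries Z and received z from II-5 (zz), so III-2 is Zz, giving P(Zz) = 1.

1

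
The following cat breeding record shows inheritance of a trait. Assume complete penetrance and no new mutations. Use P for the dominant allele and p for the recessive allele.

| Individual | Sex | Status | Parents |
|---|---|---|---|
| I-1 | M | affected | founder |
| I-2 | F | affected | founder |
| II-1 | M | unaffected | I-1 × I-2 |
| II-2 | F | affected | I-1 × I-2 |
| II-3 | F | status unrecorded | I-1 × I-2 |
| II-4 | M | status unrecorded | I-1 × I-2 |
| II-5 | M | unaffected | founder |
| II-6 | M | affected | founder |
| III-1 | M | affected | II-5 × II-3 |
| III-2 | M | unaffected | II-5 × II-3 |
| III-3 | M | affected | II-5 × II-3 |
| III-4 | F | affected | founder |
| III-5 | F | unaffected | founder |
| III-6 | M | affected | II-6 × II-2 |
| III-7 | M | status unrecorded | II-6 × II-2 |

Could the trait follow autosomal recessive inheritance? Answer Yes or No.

Under autosomal recessive, II-1 (unaffected, male) cannot arise from I-1 (affected) × I-2 (affected).

No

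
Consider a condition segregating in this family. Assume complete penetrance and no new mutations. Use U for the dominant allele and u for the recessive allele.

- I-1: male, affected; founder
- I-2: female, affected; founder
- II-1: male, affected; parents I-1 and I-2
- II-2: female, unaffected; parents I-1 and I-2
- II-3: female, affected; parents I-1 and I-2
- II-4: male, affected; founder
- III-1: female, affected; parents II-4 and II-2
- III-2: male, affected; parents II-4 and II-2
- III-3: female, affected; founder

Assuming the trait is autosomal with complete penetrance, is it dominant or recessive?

dominant

I-1 and I-2 are both affected yet have an unaffected child II-2. Under a recessive model two affected parents are homozygous and every child would be affected, so the trait cannot be recessive.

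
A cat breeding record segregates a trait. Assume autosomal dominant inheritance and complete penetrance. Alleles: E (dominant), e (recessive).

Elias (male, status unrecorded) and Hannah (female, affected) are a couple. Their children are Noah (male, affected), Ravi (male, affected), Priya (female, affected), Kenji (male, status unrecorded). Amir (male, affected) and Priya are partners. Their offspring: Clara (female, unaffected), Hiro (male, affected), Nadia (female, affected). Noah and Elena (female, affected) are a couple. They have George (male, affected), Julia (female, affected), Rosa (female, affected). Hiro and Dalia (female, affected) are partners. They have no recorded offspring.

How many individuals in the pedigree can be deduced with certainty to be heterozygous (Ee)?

2

Obligate heterozygotes: Priya is affected so carries E and passed e to Clara (ee), so Priya is Ee; Amir is affected so carries E and passed e to Clara (ee), so Amir is Ee.
Every other individual is either homozygous by phenotype or has at least one consistent homozygous assignment, so the count is 2.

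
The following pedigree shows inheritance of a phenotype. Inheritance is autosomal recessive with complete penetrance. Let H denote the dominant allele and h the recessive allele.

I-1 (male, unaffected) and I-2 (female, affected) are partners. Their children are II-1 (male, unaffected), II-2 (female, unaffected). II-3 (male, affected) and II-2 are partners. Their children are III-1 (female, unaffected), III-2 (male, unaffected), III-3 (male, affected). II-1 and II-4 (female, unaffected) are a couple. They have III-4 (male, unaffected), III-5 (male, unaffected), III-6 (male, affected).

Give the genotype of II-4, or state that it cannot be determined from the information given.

Hh

From phenotype alone, II-4 is HH or Hh.
II-4 is unaffected so carries H and passed h to III-6 (hh), so II-4 is Hh.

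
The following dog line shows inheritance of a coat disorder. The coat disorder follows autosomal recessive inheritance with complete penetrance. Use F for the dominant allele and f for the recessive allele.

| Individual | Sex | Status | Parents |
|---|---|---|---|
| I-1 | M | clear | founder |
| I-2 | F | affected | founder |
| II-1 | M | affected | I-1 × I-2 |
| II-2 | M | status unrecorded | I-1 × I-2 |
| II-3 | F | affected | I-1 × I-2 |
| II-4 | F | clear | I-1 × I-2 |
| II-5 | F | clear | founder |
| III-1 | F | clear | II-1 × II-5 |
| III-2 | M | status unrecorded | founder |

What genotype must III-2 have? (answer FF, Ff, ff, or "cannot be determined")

cannot be determined

III-2's phenotype is unrecorded, and no parent or child forces a single allele at both positions; consistent genotype assignments exist with III-2 as FF or Ff or ff.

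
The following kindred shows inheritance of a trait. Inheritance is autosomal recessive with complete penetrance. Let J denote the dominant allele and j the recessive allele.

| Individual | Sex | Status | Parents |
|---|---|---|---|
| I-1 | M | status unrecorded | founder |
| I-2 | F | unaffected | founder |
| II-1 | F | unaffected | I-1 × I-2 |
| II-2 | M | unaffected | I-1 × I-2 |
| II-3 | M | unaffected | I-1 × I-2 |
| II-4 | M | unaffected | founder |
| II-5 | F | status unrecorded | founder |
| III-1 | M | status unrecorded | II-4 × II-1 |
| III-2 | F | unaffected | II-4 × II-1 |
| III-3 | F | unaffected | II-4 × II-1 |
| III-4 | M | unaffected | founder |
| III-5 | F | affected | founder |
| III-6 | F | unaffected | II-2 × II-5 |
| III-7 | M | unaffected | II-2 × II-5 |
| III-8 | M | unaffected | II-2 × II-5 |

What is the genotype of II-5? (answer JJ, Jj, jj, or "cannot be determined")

II-5's phenotype is unrecorded, and no parent or child forces a single allele at both positions; consistent genotype assignments exist with II-5 as JJ or Jj or jj.

cannot be determined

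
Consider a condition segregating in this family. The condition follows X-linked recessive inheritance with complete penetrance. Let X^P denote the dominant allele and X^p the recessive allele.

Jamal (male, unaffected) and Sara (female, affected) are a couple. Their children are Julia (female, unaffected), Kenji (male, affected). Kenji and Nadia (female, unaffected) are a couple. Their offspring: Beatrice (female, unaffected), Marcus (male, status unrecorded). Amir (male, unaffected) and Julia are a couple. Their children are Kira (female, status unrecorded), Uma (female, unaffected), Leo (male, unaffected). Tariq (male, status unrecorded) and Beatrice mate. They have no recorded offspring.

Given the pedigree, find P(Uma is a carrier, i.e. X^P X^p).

1/2

Amir is unaffected, so Amir is X^P Y.
Julia is unaffected so carries P and received p from Sara (X^p X^p), so Julia is X^P X^p.
Their cross gives offspring ratios 1/2 X^P X^P : 1/2 X^P X^p. Conditioning on Uma being unaffected, P(X^P X^p) = 1/2 / 1 = 1/2.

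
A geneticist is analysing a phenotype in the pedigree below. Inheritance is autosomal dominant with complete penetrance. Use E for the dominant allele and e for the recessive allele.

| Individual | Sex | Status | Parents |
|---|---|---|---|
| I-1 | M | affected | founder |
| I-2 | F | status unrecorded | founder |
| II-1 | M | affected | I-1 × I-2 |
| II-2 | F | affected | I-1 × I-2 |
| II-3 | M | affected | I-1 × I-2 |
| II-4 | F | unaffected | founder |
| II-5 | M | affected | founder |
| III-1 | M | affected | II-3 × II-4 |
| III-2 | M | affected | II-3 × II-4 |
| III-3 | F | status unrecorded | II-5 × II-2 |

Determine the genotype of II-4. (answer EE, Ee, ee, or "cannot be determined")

ee

II-4 is unaffected, so II-4 is ee.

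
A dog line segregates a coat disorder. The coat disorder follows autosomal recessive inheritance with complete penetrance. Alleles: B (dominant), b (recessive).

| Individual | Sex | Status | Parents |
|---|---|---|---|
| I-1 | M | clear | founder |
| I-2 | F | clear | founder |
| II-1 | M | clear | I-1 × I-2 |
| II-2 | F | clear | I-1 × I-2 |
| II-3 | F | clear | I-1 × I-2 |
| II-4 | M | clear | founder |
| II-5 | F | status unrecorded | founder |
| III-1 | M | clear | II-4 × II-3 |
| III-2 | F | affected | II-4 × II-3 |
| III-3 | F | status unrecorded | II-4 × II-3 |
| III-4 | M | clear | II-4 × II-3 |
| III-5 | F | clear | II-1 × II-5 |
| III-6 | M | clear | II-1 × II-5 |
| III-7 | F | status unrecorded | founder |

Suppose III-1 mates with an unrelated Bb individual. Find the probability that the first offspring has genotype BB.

II-4 is clear so carries B and passed b to III-2 (bb), so II-4 is Bb.
II-3 is clear so carries B and passed b to III-2 (bb), so II-3 is Bb.
III-1 is a clear offspring of II-4 (Bb) × II-3 (Bb), whose cross gives 1/4 BB : 1/2 Bb : 1/4 bb; conditioning on being clear, III-1 is BB with probability 1/3, Bb with probability 2/3.
Summing over parental genotype combinations, P(offspring has genotype BB) = 1/3·1/2 + 2/3·1/4 = 1/3.

1/3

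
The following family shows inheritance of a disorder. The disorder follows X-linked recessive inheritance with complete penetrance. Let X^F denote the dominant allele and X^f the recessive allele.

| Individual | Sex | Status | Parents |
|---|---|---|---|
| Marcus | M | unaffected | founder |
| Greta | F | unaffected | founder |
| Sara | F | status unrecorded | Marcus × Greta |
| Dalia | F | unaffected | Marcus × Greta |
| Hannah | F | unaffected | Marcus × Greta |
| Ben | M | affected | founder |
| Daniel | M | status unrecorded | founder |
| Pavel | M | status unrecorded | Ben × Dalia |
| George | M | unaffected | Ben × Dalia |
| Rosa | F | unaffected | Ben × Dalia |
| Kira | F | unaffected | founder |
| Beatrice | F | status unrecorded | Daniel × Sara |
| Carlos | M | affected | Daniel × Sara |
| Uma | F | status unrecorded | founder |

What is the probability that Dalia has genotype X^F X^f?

Marcus is unaffected, so Marcus is X^F Y.
Greta is unaffected so carries F and passed f to Sara (X^F X^f, whose F came from Marcus), so Greta is X^F X^f.
Their cross gives offspring ratios 1/2 X^F X^F : 1/2 X^F X^f. Conditioning on Dalia being unaffected, P(X^F X^f) = 1/2 / 1 = 1/2 before taking Dalia's own offspring into account.
Ben is affected, so Ben is X^f Y.
Now use Dalia's offspring. Probability of each recorded status — unaffected son George: 1/2 if Dalia is X^F X^f, 1 if X^F X^F; unaffected daughter Rosa: 1/2 if Dalia is X^F X^f, 1 if X^F X^F. (Pavel: equally likely either way, so uninformative.)
Bayes: P(X^F X^f) = 1/2·1/4 / (1/2·1/4 + 1/2·1) = 1/5.

1/5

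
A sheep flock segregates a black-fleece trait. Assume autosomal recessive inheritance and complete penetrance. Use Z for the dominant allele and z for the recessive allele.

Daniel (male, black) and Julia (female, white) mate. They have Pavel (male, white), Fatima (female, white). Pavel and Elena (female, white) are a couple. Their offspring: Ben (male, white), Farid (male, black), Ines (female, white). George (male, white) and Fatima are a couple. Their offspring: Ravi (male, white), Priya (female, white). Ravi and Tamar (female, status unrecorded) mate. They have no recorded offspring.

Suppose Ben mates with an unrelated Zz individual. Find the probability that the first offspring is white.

Pavel is white so carries Z and received z from Daniel (zz), so Pavel is Zz.
Elena is white so carries Z and passed z to Farid (zz), so Elena is Zz.
Ben is a white offspring of Pavel (Zz) × Elena (Zz), whose cross gives 1/4 ZZ : 1/2 Zz : 1/4 zz; conditioning on being white, Ben is ZZ with probability 1/3, Zz with probability 2/3.
Summing over parental genotype combinations, P(offspring is white) = 1/3·1 + 2/3·3/4 = 5/6.

5/6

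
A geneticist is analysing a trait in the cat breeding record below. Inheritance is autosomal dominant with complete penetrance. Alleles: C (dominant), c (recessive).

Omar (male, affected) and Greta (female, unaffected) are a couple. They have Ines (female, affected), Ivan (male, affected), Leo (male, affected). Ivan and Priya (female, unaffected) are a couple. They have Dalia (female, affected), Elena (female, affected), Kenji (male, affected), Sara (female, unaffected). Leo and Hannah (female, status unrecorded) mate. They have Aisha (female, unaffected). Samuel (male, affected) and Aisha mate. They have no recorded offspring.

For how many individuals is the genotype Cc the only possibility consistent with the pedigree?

6

Obligate heterozygotes: Ines is affected so carries C and received c from Greta (cc), so Ines is Cc; Ivan is affected so carries C and received c from Greta (cc), so Ivan is Cc; Leo is affected so carries C and received c from Greta (cc), so Leo is Cc; Dalia is affected so carries C and received c from Priya (cc), so Dalia is Cc; Elena is affected so carries C and received c from Priya (cc), so Elena is Cc; Kenji is affected so carries C and received c from Priya (cc), so Kenji is Cc.
Every other individual is either homozygous by phenotype or has at least one consistent homozygous assignment, so the count is 6.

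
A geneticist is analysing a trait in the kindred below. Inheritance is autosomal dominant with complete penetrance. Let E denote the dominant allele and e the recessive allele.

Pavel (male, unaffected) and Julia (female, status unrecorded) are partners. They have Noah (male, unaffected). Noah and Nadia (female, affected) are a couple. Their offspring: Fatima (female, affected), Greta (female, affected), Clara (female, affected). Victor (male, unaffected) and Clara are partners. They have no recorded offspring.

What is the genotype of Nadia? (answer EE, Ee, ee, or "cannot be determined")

cannot be determined

Nadia's phenotype allows EE or Ee, and no parent or child forces a single allele at both positions; consistent genotype assignments exist with Nadia as EE or Ee.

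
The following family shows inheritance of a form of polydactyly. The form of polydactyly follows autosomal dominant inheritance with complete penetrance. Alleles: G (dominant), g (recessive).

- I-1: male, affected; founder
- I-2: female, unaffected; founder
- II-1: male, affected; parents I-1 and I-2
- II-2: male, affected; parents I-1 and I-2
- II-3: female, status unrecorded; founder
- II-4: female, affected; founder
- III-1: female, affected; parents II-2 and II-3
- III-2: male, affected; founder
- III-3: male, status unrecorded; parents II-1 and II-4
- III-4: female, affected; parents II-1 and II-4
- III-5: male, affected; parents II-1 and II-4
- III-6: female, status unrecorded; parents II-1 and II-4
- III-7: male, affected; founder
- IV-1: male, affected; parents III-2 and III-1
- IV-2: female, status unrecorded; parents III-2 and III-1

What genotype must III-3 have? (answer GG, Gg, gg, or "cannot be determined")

cannot be determined

III-3's phenotype is unrecorded, and no parent or child forces a single allele at both positions; consistent genotype assignments exist with III-3 as GG or Gg or gg.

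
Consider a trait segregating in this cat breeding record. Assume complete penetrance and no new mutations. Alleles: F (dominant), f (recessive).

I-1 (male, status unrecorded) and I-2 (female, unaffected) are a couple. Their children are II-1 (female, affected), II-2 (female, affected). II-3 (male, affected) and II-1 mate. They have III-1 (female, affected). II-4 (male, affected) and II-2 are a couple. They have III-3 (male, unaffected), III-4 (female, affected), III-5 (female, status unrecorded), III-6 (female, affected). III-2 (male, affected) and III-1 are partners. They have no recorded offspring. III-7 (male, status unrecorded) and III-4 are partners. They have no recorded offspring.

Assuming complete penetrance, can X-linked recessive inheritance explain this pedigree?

Under X-linked recessive, III-3 (unaffected, male) cannot arise from II-4 (affected) × II-2 (affected).

No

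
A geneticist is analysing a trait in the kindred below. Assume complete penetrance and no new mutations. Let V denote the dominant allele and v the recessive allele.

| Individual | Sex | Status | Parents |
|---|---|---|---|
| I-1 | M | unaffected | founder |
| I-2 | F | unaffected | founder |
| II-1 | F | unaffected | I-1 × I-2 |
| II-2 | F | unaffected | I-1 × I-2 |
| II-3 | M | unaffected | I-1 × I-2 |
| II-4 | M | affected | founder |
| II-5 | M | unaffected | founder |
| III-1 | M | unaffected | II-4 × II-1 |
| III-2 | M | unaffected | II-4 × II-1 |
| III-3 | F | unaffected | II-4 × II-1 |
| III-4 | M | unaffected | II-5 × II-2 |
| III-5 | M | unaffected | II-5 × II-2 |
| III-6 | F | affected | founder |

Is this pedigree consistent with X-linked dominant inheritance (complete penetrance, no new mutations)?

Under X-linked dominant, III-3 (unaffected, female) cannot arise from II-4 (affected) × II-1 (unaffected).

No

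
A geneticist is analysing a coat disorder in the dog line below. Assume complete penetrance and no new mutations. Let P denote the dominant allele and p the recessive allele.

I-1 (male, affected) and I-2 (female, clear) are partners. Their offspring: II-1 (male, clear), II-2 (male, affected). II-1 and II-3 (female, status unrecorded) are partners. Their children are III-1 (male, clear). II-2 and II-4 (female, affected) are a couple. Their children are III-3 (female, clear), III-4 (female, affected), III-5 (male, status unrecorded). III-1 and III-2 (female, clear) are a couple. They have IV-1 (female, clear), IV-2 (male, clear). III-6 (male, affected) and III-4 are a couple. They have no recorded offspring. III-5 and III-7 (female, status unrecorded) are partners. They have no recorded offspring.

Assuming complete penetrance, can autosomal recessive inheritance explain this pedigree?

No

Under autosomal recessive, III-3 (clear, female) cannot arise from II-2 (affected) × II-4 (affected).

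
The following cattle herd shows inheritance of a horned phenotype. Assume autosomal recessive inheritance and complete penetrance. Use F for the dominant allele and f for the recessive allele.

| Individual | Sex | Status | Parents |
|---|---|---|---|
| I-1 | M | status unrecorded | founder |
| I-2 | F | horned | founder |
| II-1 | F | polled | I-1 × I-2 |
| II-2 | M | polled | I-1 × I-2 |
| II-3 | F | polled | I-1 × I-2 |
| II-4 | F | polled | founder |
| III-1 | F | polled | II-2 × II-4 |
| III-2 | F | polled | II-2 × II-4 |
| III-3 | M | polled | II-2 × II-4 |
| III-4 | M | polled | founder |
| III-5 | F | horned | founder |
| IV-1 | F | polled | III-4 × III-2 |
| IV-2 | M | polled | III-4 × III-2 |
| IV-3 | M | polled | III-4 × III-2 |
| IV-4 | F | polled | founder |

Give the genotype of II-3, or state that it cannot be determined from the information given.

Ff

From phenotype alone, II-3 is FF or Ff.
II-3 is polled so carries F and received f from I-2 (ff), so II-3 is Ff.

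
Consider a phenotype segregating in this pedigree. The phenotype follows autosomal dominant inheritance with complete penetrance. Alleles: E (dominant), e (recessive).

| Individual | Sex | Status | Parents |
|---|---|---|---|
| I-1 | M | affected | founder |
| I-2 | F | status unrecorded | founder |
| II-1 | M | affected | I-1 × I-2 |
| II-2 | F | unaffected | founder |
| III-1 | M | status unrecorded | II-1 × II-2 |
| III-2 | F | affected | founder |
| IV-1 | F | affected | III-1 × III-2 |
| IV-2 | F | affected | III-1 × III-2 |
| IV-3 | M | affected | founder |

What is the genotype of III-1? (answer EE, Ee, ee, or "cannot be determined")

III-1's phenotype is unrecorded, and no parent or child forces a single allele at both positions; consistent genotype assignments exist with III-1 as Ee or ee.

cannot be determined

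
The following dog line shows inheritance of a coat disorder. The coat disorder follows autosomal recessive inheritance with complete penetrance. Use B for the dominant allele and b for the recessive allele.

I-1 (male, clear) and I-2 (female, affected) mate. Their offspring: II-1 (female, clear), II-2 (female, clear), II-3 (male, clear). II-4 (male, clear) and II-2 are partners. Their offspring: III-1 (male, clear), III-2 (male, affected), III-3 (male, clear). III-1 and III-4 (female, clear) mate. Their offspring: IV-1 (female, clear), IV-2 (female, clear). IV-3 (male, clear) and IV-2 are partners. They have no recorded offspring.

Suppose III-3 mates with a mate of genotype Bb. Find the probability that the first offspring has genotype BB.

II-4 is clear so carries B and passed b to III-2 (bb), so II-4 is Bb.
II-2 is clear so carries B and received b from I-2 (bb), so II-2 is Bb.
III-3 is a clear offspring of II-4 (Bb) × II-2 (Bb), whose cross gives 1/4 BB : 1/2 Bb : 1/4 bb; conditioning on being clear, III-3 is BB with probability 1/3, Bb with probability 2/3.
Summing over parental genotype combinations, P(offspring has genotype BB) = 1/3·1/2 + 2/3·1/4 = 1/3.

1/3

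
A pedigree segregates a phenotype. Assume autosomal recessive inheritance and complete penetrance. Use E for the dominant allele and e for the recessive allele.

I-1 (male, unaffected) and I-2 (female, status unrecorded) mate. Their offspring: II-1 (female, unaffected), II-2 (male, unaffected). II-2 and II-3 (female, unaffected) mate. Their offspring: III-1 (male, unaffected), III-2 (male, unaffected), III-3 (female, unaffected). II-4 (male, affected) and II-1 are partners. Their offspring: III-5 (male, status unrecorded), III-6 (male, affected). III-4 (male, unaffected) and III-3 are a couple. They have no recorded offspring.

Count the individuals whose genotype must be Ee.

1

Obligate heterozygotes: II-1 is unaffected so carries E and passed e to III-6 (ee), so II-1 is Ee.
Every other individual is either homozygous by phenotype or has at least one consistent homozygous assignment, so the count is 1.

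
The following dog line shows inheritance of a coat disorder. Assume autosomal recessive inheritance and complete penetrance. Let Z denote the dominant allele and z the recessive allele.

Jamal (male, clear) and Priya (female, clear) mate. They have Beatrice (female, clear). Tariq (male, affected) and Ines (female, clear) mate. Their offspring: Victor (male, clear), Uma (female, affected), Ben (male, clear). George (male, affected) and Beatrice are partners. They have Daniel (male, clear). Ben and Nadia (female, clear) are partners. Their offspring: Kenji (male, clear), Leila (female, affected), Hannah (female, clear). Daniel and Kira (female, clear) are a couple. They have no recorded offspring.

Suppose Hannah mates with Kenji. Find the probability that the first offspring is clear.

8/9

Ben is clear so carries Z and received z from Tariq (zz), so Ben is Zz.
Nadia is clear so carries Z and passed z to Leila (zz), so Nadia is Zz.
Hannah is a clear offspring of Ben (Zz) × Nadia (Zz), whose cross gives 1/4 ZZ : 1/2 Zz : 1/4 zz; conditioning on being clear, Hannah is ZZ with probability 1/3, Zz with probability 2/3.
Kenji is a clear offspring of Ben (Zz) × Nadia (Zz), whose cross gives 1/4 ZZ : 1/2 Zz : 1/4 zz; conditioning on being clear, Kenji is ZZ with probability 1/3, Zz with probability 2/3.
Summing over parental genotype combinations, P(offspring is clear) = 1/9·1 + 2/9·1 + 2/9·1 + 4/9·3/4 = 8/9.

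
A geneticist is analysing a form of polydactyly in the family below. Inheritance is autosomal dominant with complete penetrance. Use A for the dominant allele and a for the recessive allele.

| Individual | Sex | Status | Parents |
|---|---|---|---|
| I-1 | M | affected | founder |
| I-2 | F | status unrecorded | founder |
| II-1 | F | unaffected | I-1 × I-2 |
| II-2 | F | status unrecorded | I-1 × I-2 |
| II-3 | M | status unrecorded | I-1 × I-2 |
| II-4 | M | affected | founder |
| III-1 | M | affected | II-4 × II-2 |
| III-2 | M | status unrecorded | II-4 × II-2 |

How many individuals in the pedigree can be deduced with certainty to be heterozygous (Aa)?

1

Obligate heterozygotes: I-1 is affected so carries A and passed a to II-1 (aa), so I-1 is Aa.
Every other individual is either homozygous by phenotype or has at least one consistent homozygous assignment, so the count is 1.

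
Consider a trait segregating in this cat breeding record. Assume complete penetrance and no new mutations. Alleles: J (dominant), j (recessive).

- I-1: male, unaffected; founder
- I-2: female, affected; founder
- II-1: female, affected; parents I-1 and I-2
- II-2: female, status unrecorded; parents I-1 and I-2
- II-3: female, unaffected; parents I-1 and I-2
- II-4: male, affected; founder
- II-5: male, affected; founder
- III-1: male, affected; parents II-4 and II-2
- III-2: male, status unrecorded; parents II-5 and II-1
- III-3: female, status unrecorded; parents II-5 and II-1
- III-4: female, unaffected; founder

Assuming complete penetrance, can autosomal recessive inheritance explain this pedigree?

A consistent assignment under autosomal recessive exists: I-1 Jj, I-2 jj, II-1 jj, II-2 Jj, II-3 Jj, II-4 jj, II-5 jj, III-1 jj, III-2 jj, III-3 jj, III-4 JJ.
In this assignment every recorded phenotype matches its genotype and every non-founder's genotype is obtainable from its parents' genotypes, so the pedigree is consistent.

Yes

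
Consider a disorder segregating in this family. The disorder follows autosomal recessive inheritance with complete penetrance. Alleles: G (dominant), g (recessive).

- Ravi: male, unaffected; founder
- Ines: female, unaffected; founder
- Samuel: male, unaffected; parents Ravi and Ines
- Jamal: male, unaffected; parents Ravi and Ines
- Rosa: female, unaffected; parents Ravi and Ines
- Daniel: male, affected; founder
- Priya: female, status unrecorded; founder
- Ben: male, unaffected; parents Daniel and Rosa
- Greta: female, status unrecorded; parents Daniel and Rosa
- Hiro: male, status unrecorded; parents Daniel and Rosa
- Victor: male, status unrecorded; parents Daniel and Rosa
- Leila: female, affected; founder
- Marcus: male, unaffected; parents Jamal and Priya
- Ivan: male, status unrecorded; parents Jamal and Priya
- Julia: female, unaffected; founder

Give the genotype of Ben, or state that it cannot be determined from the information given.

Gg

From phenotype alone, Ben is GG or Gg.
Ben is unaffected so carries G and received g from Daniel (gg), so Ben is Gg.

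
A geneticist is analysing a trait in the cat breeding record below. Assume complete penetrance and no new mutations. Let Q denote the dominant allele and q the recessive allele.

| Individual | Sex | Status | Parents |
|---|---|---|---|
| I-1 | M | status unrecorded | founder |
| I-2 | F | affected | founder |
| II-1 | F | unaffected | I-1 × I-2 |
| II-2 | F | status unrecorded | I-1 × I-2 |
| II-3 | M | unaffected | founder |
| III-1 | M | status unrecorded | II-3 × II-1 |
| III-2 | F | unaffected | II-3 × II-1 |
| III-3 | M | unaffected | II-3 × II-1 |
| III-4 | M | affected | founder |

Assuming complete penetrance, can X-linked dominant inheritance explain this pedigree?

Yes

A consistent assignment under X-linked dominant exists: I-1 X^q Y, I-2 X^Q X^q, II-1 X^q X^q, II-2 X^Q X^q, II-3 X^q Y, III-1 X^q Y, III-2 X^q X^q, III-3 X^q Y, III-4 X^Q Y.
In this assignment every recorded phenotype matches its genotype and every non-founder's genotype is obtainable from its parents' genotypes, so the pedigree is consistent.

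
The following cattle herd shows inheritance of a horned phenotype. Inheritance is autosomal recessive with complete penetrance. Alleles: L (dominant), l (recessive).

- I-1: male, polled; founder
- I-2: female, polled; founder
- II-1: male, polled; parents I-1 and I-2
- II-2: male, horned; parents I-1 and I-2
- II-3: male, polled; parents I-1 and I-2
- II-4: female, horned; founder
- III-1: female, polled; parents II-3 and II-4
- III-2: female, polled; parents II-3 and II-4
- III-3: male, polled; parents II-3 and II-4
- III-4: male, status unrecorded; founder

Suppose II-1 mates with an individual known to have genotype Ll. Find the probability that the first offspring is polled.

I-1 is polled so carries L and passed l to II-2 (ll), so I-1 is Ll.
I-2 is polled so carries L and passed l to II-2 (ll), so I-2 is Ll.
II-1 is a polled offspring of I-1 (Ll) × I-2 (Ll), whose cross gives 1/4 LL : 1/2 Ll : 1/4 ll; conditioning on being polled, II-1 is LL with probability 1/3, Ll with probability 2/3.
Summing over parental genotype combinations, P(offspring is polled) = 1/3·1 + 2/3·3/4 = 5/6.

5/6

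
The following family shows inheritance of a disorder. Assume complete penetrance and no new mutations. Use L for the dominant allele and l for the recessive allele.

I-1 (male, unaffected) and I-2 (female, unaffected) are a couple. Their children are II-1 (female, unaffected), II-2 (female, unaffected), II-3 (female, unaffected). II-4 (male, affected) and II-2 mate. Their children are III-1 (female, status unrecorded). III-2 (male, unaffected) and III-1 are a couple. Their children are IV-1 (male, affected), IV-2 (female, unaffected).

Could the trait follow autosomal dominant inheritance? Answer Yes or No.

A consistent assignment under autosomal dominant exists: I-1 ll, I-2 ll, II-1 ll, II-2 ll, II-3 ll, II-4 LL, III-1 Ll, III-2 ll, IV-1 Ll, IV-2 ll.
In this assignment every recorded phenotype matches its genotype and every non-founder's genotype is obtainable from its parents' genotypes, so the pedigree is consistent.

Yes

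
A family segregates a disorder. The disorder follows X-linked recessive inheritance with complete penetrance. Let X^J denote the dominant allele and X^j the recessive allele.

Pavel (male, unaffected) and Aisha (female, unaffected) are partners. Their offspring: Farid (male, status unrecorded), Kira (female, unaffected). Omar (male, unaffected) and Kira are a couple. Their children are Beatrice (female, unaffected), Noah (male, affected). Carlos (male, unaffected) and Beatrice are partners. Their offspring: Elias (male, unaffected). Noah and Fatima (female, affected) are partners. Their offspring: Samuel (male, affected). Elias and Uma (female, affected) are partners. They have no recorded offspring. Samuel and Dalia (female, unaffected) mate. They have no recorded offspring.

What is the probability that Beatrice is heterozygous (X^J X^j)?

Omar is unaffected, so Omar is X^J Y.
Kira is unaffected so carries J and passed j to Noah (X^j Y), so Kira is X^J X^j.
Their cross gives offspring ratios 1/2 X^J X^J : 1/2 X^J X^j. Conditioning on Beatrice being unaffected, P(X^J X^j) = 1/2 / 1 = 1/2 before taking Beatrice's own offspring into account.
Carlos is unaffected, so Carlos is X^J Y.
Now use Beatrice's offspring. Probability of each recorded status — unaffected son Elias: 1/2 if Beatrice is X^J X^j, 1 if X^J X^J.
Bayes: P(X^J X^j) = 1/2·1/2 / (1/2·1/2 + 1/2·1) = 1/3.

1/3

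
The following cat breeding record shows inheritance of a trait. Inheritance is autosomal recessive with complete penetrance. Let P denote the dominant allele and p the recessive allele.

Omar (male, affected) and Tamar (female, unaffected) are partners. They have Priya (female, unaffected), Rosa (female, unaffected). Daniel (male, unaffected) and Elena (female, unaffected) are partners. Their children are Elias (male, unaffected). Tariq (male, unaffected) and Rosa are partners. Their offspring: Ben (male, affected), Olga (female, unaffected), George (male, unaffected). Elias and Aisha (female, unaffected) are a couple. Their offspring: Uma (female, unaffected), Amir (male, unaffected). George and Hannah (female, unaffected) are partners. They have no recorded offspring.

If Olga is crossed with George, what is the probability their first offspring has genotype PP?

Tariq is unaffected so carries P and passed p to Ben (pp), so Tariq is Pp.
Rosa is unaffected so carries P and received p from Omar (pp), so Rosa is Pp.
Olga is an unaffected offspring of Tariq (Pp) × Rosa (Pp), whose cross gives 1/4 PP : 1/2 Pp : 1/4 pp; conditioning on being unaffected, Olga is PP with probability 1/3, Pp with probability 2/3.
George is an unaffected offspring of Tariq (Pp) × Rosa (Pp), whose cross gives 1/4 PP : 1/2 Pp : 1/4 pp; conditioning on being unaffected, George is PP with probability 1/3, Pp with probability 2/3.
Summing over parental genotype combinations, P(offspring has genotype PP) = 1/9·1 + 2/9·1/2 + 2/9·1/2 + 4/9·1/4 = 4/9.

4/9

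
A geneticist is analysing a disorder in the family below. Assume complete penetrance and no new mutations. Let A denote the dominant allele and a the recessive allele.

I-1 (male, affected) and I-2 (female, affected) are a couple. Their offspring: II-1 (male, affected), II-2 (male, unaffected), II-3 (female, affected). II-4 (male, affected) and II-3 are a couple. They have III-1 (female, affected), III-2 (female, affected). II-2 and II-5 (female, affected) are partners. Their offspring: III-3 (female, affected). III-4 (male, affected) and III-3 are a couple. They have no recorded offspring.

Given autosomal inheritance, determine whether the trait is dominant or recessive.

I-1 and I-2 are both affected yet have an unaffected child II-2. Under a recessive model two affected parents are homozygous and every child would be affected, so the trait cannot be recessive.

dominant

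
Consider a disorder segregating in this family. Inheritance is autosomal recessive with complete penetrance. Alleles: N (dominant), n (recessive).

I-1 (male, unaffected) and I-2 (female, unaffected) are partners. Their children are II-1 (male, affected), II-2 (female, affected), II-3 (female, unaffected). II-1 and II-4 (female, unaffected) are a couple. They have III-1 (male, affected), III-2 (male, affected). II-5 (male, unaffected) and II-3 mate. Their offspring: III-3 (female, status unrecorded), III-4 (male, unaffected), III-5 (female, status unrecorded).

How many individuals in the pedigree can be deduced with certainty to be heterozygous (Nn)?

3

Obligate heterozygotes: I-1 is unaffected so carries N and passed n to II-1 (nn), so I-1 is Nn; I-2 is unaffected so carries N and passed n to II-1 (nn), so I-2 is Nn; II-4 is unaffected so carries N and passed n to III-1 (nn), so II-4 is Nn.
Every other individual is either homozygous by phenotype or has at least one consistent homozygous assignment, so the count is 3.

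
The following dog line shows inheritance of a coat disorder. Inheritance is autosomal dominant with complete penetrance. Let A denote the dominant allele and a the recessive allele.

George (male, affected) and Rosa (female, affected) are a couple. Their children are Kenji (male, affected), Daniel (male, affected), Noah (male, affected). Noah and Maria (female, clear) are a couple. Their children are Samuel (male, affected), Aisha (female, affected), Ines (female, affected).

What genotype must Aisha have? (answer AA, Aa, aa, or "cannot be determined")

Aa

From phenotype alone, Aisha is AA or Aa.
Aisha is affected so carries A and received a from Maria (aa), so Aisha is Aa.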